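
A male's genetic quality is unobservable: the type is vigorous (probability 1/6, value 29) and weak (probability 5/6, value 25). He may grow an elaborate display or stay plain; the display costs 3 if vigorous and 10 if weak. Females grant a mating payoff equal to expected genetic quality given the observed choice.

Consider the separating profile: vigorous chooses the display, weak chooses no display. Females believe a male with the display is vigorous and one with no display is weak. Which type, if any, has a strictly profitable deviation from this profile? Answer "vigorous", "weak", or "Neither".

The display pays 29; no display pays 25.
vigorous: assigned the display, nets 29 − 3 = 26; deviating to no display nets 25.
weak: assigned no display, nets 25; deviating to the display nets 29 − 10 = 19.
Both types strictly prefer their assigned action; no profitable deviation.

Neither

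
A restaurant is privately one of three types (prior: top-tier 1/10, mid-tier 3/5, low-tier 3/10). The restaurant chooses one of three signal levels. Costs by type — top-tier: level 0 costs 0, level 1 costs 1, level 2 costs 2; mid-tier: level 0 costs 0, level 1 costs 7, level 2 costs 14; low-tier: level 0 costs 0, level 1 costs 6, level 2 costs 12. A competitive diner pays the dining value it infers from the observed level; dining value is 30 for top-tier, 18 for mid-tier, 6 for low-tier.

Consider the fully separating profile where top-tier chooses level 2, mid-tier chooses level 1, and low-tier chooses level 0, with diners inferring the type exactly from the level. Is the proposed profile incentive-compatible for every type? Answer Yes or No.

Separating price premiums: level 2 → 30, level 1 → 18, level 0 → 6.
top-tier (assigned level 2): level 0: 6 − 0 = 6; level 1: 18 − 1 = 17; level 2: 30 − 2 = 28. top-tier stays.
mid-tier (assigned level 1): level 0: 6 − 0 = 6; level 1: 18 − 7 = 11; level 2: 30 − 14 = 16. mid-tier prefers level 2.
low-tier (assigned level 0): level 0: 6 − 0 = 6; level 1: 18 − 6 = 12; level 2: 30 − 12 = 18. low-tier prefers level 2.
At least one type deviates; the separating profile fails.

No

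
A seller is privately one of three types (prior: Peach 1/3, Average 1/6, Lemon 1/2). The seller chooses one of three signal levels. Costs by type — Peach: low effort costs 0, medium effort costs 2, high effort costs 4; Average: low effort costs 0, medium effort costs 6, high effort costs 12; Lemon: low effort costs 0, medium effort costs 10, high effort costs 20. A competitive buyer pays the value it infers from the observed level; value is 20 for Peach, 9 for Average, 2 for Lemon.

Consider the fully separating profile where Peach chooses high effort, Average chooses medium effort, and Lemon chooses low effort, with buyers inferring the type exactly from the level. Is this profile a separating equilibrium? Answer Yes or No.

Separating prices: high effort → 20, medium effort → 9, low effort → 2.
Peach (assigned high effort): low effort: 2 − 0 = 2; medium effort: 9 − 2 = 7; high effort: 20 − 4 = 16. Peach stays.
Average (assigned medium effort): low effort: 2 − 0 = 2; medium effort: 9 − 6 = 3; high effort: 20 − 12 = 8. Average prefers high effort.
Lemon (assigned low effort): low effort: 2 − 0 = 2; medium effort: 9 − 10 = -1; high effort: 20 − 20 = 0. Lemon stays.
At least one type deviates; the separating profile fails.

No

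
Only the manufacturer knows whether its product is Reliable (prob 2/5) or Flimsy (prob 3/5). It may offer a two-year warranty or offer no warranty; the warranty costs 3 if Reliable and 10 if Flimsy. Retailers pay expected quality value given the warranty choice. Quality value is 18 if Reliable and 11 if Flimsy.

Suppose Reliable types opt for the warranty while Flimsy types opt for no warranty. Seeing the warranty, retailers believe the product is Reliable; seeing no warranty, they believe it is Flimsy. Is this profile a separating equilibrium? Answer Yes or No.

Yes

Under these beliefs, the warranty earns price 18 and no warranty earns price 11.
Reliable: the warranty nets 18 − 3 = 15; no warranty nets 11. Reliable prefers the warranty.
Flimsy: the warranty nets 18 − 10 = 8; no warranty nets 11. Flimsy prefers no warranty.
Neither type deviates, so the separating profile is an equilibrium.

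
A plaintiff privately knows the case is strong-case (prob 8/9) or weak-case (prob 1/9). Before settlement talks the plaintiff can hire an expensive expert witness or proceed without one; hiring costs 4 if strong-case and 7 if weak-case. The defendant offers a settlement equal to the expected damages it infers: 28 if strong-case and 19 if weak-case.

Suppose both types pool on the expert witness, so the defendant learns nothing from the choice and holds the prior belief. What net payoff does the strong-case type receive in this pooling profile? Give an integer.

23

Pooled settlement = 8/9·28 + 1/9·19 = 27.
strong-case pays cost 4 for the expert witness, so net payoff = 27 − 4 = 23.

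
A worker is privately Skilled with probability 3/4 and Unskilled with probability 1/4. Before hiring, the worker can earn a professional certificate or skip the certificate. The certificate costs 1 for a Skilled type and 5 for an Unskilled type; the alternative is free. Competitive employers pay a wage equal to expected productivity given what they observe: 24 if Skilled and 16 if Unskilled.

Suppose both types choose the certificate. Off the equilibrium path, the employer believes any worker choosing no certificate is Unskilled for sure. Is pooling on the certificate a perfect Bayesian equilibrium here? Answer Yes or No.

On path, the employer holds the prior and pays 3/4·24 + 1/4·16 = 22. Off path (no certificate), believing Unskilled, it pays 16.
Skilled: the certificate nets 22 − 1 = 21; no certificate nets 16. Skilled stays.
Unskilled: the certificate nets 22 − 5 = 17; no certificate nets 16. Unskilled stays.
No type deviates, so pooling is sustained.

Yes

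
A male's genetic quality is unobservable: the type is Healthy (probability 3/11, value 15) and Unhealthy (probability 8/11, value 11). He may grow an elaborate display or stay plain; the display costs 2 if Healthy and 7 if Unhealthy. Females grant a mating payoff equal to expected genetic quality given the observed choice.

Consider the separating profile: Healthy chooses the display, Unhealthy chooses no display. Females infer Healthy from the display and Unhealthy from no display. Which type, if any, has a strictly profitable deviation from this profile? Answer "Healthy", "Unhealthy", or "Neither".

The display pays 15; no display pays 11.
Healthy: assigned the display, nets 15 − 2 = 13; deviating to no display nets 11.
Unhealthy: assigned no display, nets 11; deviating to the display nets 15 − 7 = 8.
Both types strictly prefer their assigned action; no profitable deviation.

Neither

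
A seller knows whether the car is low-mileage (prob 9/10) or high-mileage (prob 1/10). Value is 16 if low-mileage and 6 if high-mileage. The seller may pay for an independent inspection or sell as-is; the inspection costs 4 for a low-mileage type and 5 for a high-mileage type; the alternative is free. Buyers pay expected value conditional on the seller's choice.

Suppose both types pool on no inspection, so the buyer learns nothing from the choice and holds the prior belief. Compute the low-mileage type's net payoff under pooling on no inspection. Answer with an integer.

Pooled price = 9/10·16 + 1/10·6 = 15.
low-mileage pays no cost for no inspection, so net payoff = 15.

15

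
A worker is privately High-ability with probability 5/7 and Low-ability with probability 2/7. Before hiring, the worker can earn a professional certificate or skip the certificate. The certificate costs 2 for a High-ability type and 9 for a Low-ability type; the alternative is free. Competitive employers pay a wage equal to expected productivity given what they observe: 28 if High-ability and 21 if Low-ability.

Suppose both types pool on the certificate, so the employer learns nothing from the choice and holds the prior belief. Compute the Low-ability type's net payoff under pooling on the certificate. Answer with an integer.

Pooled wage = 5/7·28 + 2/7·21 = 26.
Low-ability pays cost 9 for the certificate, so net payoff = 26 − 9 = 17.

17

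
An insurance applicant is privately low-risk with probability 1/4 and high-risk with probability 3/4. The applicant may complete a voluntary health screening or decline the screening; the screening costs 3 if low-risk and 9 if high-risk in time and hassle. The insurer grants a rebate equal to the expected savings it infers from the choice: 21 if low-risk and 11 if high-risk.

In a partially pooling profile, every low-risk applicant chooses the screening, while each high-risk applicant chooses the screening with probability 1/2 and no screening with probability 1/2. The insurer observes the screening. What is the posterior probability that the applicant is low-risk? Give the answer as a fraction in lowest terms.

P(the screening) = (1/4)·1 + (3/4)·(1/2) = 5/8.
By Bayes' rule, P(low-risk | the screening) = (1/4) / (5/8) = 2/5.

2/5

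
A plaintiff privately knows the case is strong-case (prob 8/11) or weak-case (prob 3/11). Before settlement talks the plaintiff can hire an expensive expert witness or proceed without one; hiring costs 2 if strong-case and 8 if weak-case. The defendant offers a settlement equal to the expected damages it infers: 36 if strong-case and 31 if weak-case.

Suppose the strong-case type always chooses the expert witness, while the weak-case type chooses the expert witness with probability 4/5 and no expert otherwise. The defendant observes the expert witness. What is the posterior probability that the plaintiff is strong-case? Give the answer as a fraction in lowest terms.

10/13

P(the expert witness) = (8/11)·1 + (3/11)·(4/5) = 52/55.
By Bayes' rule, P(strong-case | the expert witness) = (8/11) / (52/55) = 10/13.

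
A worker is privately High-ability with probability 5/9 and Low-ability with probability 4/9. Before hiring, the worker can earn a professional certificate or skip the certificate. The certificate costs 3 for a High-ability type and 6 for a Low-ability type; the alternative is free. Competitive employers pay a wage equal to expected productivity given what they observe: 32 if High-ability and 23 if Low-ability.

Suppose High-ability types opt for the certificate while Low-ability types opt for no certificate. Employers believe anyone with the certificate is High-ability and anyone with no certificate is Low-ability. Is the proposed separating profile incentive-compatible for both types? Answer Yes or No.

Under these beliefs, the certificate earns wage 32 and no certificate earns wage 23.
High-ability: the certificate nets 32 − 3 = 29; no certificate nets 23. High-ability prefers the certificate.
Low-ability: the certificate nets 32 − 6 = 26; no certificate nets 23. Low-ability would deviate to the certificate.
Low-ability has a profitable deviation, so the profile is not an equilibrium.

No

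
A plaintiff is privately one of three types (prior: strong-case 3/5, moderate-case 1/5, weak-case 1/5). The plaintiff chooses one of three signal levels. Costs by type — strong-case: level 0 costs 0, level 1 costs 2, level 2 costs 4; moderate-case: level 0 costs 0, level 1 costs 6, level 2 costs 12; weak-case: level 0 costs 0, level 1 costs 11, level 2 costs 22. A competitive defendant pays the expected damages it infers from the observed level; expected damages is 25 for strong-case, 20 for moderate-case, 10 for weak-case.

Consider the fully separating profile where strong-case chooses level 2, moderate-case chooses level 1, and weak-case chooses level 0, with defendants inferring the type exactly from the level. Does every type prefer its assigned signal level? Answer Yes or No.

Yes

Separating settlements: level 2 → 25, level 1 → 20, level 0 → 10.
strong-case (assigned level 2): level 0: 10 − 0 = 10; level 1: 20 − 2 = 18; level 2: 25 − 4 = 21. strong-case stays.
moderate-case (assigned level 1): level 0: 10 − 0 = 10; level 1: 20 − 6 = 14; level 2: 25 − 12 = 13. moderate-case stays.
weak-case (assigned level 0): level 0: 10 − 0 = 10; level 1: 20 − 11 = 9; level 2: 25 − 22 = 3. weak-case stays.
Every type prefers its assigned level; separation holds.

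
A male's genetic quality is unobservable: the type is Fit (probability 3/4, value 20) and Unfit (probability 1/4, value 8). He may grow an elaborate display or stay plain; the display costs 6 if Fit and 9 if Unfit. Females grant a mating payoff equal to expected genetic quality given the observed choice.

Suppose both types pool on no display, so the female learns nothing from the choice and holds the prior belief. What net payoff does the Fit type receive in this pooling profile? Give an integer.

Pooled mating payoff = 3/4·20 + 1/4·8 = 17.
Fit pays no cost for no display, so net payoff = 17.

17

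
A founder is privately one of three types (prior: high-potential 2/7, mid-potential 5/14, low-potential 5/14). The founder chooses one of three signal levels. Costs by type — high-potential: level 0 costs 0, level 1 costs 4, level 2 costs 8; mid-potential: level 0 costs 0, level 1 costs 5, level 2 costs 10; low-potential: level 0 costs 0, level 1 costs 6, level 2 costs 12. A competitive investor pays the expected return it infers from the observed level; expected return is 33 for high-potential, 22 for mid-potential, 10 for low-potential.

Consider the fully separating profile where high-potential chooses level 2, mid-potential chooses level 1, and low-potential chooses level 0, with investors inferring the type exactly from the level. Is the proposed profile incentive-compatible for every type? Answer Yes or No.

No

Separating valuations: level 2 → 33, level 1 → 22, level 0 → 10.
high-potential (assigned level 2): level 0: 10 − 0 = 10; level 1: 22 − 4 = 18; level 2: 33 − 8 = 25. high-potential stays.
mid-potential (assigned level 1): level 0: 10 − 0 = 10; level 1: 22 − 5 = 17; level 2: 33 − 10 = 23. mid-potential prefers level 2.
low-potential (assigned level 0): level 0: 10 − 0 = 10; level 1: 22 − 6 = 16; level 2: 33 − 12 = 21. low-potential prefers level 2.
At least one type deviates; the separating profile fails.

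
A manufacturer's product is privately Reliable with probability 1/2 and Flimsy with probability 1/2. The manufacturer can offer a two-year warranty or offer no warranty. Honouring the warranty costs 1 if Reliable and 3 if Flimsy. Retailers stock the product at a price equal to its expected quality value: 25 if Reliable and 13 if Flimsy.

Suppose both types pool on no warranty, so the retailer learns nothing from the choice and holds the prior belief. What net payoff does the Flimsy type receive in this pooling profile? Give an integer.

19

Pooled price = 1/2·25 + 1/2·13 = 19.
Flimsy pays no cost for no warranty, so net payoff = 19.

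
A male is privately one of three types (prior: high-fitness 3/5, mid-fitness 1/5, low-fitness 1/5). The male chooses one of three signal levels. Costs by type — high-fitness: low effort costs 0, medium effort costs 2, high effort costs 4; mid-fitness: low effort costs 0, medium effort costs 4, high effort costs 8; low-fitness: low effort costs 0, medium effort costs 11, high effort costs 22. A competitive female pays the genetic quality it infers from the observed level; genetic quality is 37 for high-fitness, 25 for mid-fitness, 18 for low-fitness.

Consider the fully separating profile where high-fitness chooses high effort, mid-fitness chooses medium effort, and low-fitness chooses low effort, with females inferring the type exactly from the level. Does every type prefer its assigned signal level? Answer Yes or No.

Separating mating payoffs: high effort → 37, medium effort → 25, low effort → 18.
high-fitness (assigned high effort): low effort: 18 − 0 = 18; medium effort: 25 − 2 = 23; high effort: 37 − 4 = 33. high-fitness stays.
mid-fitness (assigned medium effort): low effort: 18 − 0 = 18; medium effort: 25 − 4 = 21; high effort: 37 − 8 = 29. mid-fitness prefers high effort.
low-fitness (assigned low effort): low effort: 18 − 0 = 18; medium effort: 25 − 11 = 14; high effort: 37 − 22 = 15. low-fitness stays.
At least one type deviates; the separating profile fails.

No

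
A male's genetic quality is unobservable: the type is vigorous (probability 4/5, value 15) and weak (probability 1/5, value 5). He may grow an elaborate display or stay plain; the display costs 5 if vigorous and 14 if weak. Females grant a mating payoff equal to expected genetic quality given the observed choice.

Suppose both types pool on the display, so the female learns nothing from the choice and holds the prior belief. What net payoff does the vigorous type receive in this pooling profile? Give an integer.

8

Pooled mating payoff = 4/5·15 + 1/5·5 = 13.
vigorous pays cost 5 for the display, so net payoff = 13 − 5 = 8.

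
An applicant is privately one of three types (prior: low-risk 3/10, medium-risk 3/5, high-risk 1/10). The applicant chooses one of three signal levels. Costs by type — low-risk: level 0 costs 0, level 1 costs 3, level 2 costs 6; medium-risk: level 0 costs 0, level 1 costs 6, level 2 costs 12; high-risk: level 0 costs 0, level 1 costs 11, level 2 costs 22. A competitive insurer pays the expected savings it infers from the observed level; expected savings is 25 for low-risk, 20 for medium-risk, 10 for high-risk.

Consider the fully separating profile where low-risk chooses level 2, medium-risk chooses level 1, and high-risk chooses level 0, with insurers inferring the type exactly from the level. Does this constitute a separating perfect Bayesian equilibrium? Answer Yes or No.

Separating rebates: level 2 → 25, level 1 → 20, level 0 → 10.
low-risk (assigned level 2): level 0: 10 − 0 = 10; level 1: 20 − 3 = 17; level 2: 25 − 6 = 19. low-risk stays.
medium-risk (assigned level 1): level 0: 10 − 0 = 10; level 1: 20 − 6 = 14; level 2: 25 − 12 = 13. medium-risk stays.
high-risk (assigned level 0): level 0: 10 − 0 = 10; level 1: 20 − 11 = 9; level 2: 25 − 22 = 3. high-risk stays.
Every type prefers its assigned level; separation holds.

Yes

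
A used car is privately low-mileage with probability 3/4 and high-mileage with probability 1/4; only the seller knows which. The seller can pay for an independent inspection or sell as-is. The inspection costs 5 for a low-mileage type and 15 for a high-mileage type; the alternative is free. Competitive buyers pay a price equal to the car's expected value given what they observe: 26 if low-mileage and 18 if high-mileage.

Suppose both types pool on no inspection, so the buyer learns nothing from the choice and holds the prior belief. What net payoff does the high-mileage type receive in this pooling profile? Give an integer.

Pooled price = 3/4·26 + 1/4·18 = 24.
high-mileage pays no cost for no inspection, so net payoff = 24.

24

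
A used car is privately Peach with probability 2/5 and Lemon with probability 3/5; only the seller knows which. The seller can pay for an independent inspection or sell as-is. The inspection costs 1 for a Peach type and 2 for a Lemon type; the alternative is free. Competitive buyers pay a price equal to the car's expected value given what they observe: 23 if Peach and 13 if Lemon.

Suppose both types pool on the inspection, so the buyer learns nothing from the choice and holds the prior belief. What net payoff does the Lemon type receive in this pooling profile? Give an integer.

15

Pooled price = 2/5·23 + 3/5·13 = 17.
Lemon pays cost 2 for the inspection, so net payoff = 17 − 2 = 15.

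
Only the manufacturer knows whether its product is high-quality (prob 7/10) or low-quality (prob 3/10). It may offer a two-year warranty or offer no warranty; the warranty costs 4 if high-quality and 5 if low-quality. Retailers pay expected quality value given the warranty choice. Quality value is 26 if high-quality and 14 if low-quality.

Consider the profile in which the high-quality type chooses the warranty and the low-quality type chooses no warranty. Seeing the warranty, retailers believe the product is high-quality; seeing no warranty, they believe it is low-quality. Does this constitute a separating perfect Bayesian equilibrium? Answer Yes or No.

Under these beliefs, the warranty earns price 26 and no warranty earns price 14.
high-quality: the warranty nets 26 − 4 = 22; no warranty nets 14. high-quality prefers the warranty.
low-quality: the warranty nets 26 − 5 = 21; no warranty nets 14. low-quality would deviate to the warranty.
low-quality has a profitable deviation, so the profile is not an equilibrium.

No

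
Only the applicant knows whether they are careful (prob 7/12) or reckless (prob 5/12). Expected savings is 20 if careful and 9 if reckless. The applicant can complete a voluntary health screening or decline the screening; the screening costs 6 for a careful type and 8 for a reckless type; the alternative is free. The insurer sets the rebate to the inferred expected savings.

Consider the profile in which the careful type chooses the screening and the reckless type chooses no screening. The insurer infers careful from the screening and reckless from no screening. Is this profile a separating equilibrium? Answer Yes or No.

Under these beliefs, the screening earns rebate 20 and no screening earns rebate 9.
careful: the screening nets 20 − 6 = 14; no screening nets 9. careful prefers the screening.
reckless: the screening nets 20 − 8 = 12; no screening nets 9. reckless would deviate to the screening.
reckless has a profitable deviation, so the profile is not an equilibrium.

No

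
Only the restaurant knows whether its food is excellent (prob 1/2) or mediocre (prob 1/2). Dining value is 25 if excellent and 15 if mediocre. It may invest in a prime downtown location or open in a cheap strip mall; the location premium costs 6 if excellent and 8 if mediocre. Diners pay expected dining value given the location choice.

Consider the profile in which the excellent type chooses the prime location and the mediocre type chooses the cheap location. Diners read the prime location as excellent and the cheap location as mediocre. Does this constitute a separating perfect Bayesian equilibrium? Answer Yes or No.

Under these beliefs, the prime location earns price premium 25 and the cheap location earns price premium 15.
excellent: the prime location nets 25 − 6 = 19; the cheap location nets 15. excellent prefers the prime location.
mediocre: the prime location nets 25 − 8 = 17; the cheap location nets 15. mediocre would deviate to the prime location.
mediocre has a profitable deviation, so the profile is not an equilibrium.

No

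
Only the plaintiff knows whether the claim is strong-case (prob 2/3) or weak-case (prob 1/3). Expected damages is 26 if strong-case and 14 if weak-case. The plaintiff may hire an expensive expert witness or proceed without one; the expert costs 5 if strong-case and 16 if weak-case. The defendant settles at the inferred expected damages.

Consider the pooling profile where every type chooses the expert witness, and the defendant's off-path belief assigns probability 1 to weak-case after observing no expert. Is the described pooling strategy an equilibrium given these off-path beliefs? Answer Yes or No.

No

On path, the defendant holds the prior and pays 2/3·26 + 1/3·14 = 22. Off path (no expert), believing weak-case, it pays 14.
strong-case: the expert witness nets 22 − 5 = 17; no expert nets 14. strong-case stays.
weak-case: the expert witness nets 22 − 16 = 6; no expert nets 14. weak-case would deviate.
A type deviates, so pooling fails.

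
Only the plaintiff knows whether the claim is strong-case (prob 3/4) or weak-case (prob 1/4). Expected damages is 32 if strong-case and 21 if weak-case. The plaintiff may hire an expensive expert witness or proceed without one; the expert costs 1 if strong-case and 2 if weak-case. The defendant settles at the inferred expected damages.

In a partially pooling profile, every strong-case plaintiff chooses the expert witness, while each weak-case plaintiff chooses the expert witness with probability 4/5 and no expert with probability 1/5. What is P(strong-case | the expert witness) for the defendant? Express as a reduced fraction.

15/19

P(the expert witness) = (3/4)·1 + (1/4)·(4/5) = 19/20.
By Bayes' rule, P(strong-case | the expert witness) = (3/4) / (19/20) = 15/19.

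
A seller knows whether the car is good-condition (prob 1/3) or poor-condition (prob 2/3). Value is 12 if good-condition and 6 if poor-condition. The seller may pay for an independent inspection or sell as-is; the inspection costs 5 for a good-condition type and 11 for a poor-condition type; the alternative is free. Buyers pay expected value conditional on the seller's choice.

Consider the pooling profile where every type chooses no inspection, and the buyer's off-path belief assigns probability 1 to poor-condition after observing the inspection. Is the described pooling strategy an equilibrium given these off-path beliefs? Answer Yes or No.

On path, the buyer holds the prior and pays 1/3·12 + 2/3·6 = 8. Off path (the inspection), believing poor-condition, it pays 6.
good-condition: no inspection nets 8; the inspection nets 6 − 5 = 1. good-condition stays.
poor-condition: no inspection nets 8; the inspection nets 6 − 11 = -5. poor-condition stays.
No type deviates, so pooling is sustained.

Yes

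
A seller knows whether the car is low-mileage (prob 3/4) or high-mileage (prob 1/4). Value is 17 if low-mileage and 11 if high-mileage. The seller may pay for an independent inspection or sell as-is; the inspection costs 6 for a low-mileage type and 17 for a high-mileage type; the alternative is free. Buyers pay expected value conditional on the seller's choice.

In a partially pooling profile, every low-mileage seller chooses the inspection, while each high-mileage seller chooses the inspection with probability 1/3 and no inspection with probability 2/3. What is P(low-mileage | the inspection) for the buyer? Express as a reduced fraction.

9/10

P(the inspection) = (3/4)·1 + (1/4)·(1/3) = 5/6.
By Bayes' rule, P(low-mileage | the inspection) = (3/4) / (5/6) = 9/10.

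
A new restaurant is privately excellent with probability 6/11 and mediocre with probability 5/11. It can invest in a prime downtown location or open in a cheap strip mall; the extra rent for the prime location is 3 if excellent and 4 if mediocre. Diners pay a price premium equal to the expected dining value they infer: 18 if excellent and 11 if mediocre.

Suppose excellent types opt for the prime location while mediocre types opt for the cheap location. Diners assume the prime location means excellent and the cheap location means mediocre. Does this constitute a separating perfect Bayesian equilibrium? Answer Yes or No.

Under these beliefs, the prime location earns price premium 18 and the cheap location earns price premium 11.
excellent: the prime location nets 18 − 3 = 15; the cheap location nets 11. excellent prefers the prime location.
mediocre: the prime location nets 18 − 4 = 14; the cheap location nets 11. mediocre would deviate to the prime location.
mediocre has a profitable deviation, so the profile is not an equilibrium.

No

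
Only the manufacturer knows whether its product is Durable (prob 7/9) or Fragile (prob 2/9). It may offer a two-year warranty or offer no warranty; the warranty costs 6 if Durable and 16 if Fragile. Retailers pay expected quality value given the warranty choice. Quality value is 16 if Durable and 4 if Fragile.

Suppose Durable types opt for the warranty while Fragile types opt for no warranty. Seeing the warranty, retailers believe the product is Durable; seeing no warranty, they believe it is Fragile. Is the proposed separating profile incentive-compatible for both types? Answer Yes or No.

Yes

Under these beliefs, the warranty earns price 16 and no warranty earns price 4.
Durable: the warranty nets 16 − 6 = 10; no warranty nets 4. Durable prefers the warranty.
Fragile: the warranty nets 16 − 16 = 0; no warranty nets 4. Fragile prefers no warranty.
Neither type deviates, so the separating profile is an equilibrium.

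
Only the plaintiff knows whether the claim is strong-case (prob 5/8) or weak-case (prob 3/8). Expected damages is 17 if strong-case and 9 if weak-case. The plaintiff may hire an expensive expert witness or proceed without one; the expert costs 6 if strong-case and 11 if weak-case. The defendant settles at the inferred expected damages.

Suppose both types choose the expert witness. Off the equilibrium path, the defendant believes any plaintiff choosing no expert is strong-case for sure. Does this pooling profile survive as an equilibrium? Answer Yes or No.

On path, the defendant holds the prior and pays 5/8·17 + 3/8·9 = 14. Off path (no expert), believing strong-case, it pays 17.
strong-case: the expert witness nets 14 − 6 = 8; no expert nets 17. strong-case would deviate.
weak-case: the expert witness nets 14 − 11 = 3; no expert nets 17. weak-case would deviate.
A type deviates, so pooling fails.

No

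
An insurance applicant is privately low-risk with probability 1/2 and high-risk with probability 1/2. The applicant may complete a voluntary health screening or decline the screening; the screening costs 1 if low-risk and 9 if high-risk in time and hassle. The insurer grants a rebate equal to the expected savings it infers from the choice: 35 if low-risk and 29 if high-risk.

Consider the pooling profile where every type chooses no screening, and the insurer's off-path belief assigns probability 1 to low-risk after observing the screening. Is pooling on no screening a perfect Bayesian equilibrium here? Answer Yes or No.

No

On path, the insurer holds the prior and pays 1/2·35 + 1/2·29 = 32. Off path (the screening), believing low-risk, it pays 35.
low-risk: no screening nets 32; the screening nets 35 − 1 = 34. low-risk would deviate.
high-risk: no screening nets 32; the screening nets 35 − 9 = 26. high-risk stays.
A type deviates, so pooling fails.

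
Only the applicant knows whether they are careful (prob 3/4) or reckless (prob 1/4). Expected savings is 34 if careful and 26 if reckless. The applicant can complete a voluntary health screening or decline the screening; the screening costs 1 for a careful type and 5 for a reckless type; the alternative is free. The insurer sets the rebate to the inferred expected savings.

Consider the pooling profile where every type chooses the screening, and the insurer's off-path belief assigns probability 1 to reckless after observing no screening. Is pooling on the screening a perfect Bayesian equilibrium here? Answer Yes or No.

Yes

On path, the insurer holds the prior and pays 3/4·34 + 1/4·26 = 32. Off path (no screening), believing reckless, it pays 26.
careful: the screening nets 32 − 1 = 31; no screening nets 26. careful stays.
reckless: the screening nets 32 − 5 = 27; no screening nets 26. reckless stays.
No type deviates, so pooling is sustained.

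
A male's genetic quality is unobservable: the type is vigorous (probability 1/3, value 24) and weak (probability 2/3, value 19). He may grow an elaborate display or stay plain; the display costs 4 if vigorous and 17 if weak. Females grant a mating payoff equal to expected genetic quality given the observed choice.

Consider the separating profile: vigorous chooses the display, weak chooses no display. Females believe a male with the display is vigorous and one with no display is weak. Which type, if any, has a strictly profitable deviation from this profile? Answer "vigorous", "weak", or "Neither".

The display pays 24; no display pays 19.
vigorous: assigned the display, nets 24 − 4 = 20; deviating to no display nets 19.
weak: assigned no display, nets 19; deviating to the display nets 24 − 17 = 7.
Both types strictly prefer their assigned action; no profitable deviation.

Neither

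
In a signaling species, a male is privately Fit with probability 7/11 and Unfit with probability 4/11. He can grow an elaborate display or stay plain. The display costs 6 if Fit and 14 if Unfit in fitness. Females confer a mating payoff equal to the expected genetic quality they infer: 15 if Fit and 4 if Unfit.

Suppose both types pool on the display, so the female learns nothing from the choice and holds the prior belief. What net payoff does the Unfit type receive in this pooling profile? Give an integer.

Pooled mating payoff = 7/11·15 + 4/11·4 = 11.
Unfit pays cost 14 for the display, so net payoff = 11 − 14 = -3.

-3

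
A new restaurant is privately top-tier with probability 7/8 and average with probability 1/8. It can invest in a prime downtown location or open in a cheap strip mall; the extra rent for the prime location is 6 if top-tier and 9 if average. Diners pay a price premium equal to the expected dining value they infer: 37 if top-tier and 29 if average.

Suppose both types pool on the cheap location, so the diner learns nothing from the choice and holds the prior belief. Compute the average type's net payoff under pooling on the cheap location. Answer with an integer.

36

Pooled price premium = 7/8·37 + 1/8·29 = 36.
average pays no cost for the cheap location, so net payoff = 36.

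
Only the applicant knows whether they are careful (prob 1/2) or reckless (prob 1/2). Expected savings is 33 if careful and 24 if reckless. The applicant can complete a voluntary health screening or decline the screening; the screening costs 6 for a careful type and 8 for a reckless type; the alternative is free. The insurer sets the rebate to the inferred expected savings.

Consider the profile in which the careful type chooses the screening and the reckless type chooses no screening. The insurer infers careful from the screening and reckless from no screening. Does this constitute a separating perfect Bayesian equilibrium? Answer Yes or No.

No

Under these beliefs, the screening earns rebate 33 and no screening earns rebate 24.
careful: the screening nets 33 − 6 = 27; no screening nets 24. careful prefers the screening.
reckless: the screening nets 33 − 8 = 25; no screening nets 24. reckless would deviate to the screening.
reckless has a profitable deviation, so the profile is not an equilibrium.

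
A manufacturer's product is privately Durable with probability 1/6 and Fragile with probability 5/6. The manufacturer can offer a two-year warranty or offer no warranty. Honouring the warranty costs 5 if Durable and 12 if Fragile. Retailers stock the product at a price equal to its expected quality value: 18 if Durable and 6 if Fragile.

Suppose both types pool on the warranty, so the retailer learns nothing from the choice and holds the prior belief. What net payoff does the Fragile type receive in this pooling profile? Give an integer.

Pooled price = 1/6·18 + 5/6·6 = 8.
Fragile pays cost 12 for the warranty, so net payoff = 8 − 12 = -4.

-4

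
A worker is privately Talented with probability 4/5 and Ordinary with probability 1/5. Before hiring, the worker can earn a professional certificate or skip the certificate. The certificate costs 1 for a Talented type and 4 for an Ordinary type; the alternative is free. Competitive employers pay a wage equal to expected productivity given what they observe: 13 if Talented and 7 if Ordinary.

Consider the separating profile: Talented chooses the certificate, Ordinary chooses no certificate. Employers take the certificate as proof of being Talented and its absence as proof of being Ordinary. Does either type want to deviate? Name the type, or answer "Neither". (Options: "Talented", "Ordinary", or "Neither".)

Ordinary

The certificate pays 13; no certificate pays 7.
Talented: assigned the certificate, nets 13 − 1 = 12; deviating to no certificate nets 7.
Ordinary: assigned no certificate, nets 7; deviating to the certificate nets 13 − 4 = 9.
The Ordinary type gains 2 by deviating.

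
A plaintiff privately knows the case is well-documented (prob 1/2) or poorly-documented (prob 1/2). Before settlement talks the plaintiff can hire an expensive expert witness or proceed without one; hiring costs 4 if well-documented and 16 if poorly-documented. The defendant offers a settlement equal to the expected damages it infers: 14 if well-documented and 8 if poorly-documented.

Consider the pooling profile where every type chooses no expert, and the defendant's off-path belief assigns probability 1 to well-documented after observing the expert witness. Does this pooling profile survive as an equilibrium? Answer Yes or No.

Yes

On path, the defendant holds the prior and pays 1/2·14 + 1/2·8 = 11. Off path (the expert witness), believing well-documented, it pays 14.
well-documented: no expert nets 11; the expert witness nets 14 − 4 = 10. well-documented stays.
poorly-documented: no expert nets 11; the expert witness nets 14 − 16 = -2. poorly-documented stays.
No type deviates, so pooling is sustained.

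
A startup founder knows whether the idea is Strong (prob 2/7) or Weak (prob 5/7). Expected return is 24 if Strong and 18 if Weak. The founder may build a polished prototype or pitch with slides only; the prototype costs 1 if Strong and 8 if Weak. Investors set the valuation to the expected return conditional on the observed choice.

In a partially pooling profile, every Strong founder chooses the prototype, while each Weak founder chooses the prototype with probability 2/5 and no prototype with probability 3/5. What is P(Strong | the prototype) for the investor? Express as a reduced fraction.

1/2

P(the prototype) = (2/7)·1 + (5/7)·(2/5) = 4/7.
By Bayes' rule, P(Strong | the prototype) = (2/7) / (4/7) = 1/2.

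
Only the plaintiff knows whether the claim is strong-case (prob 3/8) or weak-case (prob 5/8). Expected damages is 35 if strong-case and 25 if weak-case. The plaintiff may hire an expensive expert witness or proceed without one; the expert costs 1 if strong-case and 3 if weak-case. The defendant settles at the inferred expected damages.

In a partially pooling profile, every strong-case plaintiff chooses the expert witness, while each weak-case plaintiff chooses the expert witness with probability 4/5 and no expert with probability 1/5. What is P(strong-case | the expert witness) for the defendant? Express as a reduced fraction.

3/7

P(the expert witness) = (3/8)·1 + (5/8)·(4/5) = 7/8.
By Bayes' rule, P(strong-case | the expert witness) = (3/8) / (7/8) = 3/7.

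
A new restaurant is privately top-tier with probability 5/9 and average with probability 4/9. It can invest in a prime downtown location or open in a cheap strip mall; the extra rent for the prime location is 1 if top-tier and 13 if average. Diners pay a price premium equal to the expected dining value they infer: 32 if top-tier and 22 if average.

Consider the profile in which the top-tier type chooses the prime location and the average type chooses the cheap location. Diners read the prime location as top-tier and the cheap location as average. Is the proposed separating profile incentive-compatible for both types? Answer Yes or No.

Under these beliefs, the prime location earns price premium 32 and the cheap location earns price premium 22.
top-tier: the prime location nets 32 − 1 = 31; the cheap location nets 22. top-tier prefers the prime location.
average: the prime location nets 32 − 13 = 19; the cheap location nets 22. average prefers the cheap location.
Neither type deviates, so the separating profile is an equilibrium.

Yes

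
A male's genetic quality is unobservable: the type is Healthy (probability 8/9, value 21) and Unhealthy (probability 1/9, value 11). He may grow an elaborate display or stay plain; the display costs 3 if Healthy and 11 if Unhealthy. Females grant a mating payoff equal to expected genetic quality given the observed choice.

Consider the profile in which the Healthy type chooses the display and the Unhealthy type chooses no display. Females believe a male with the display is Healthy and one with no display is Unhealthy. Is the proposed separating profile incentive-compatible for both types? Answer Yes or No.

Under these beliefs, the display earns mating payoff 21 and no display earns mating payoff 11.
Healthy: the display nets 21 − 3 = 18; no display nets 11. Healthy prefers the display.
Unhealthy: the display nets 21 − 11 = 10; no display nets 11. Unhealthy prefers no display.
Neither type deviates, so the separating profile is an equilibrium.

Yes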